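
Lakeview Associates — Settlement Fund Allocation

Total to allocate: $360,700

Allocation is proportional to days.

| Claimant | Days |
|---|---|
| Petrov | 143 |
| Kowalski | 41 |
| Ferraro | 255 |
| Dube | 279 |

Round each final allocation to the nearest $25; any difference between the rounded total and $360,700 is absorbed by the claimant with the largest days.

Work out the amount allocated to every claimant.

Days total: 143 + 41 + 255 + 279 = 718.
Pro-rata amounts: Petrov 71,838.58; Kowalski 20,597.08; Ferraro 128,103.76; Dube 140,160.58.
At nearest $25: Petrov $71,850; Kowalski $20,600; Ferraro $128,100; Dube $140,150. Sum = $360,700.
Rounded total matches; no reconciliation needed.

Petrov: $71,850 · Kowalski: $20,600 · Ferraro: $128,100 · Dube: $140,150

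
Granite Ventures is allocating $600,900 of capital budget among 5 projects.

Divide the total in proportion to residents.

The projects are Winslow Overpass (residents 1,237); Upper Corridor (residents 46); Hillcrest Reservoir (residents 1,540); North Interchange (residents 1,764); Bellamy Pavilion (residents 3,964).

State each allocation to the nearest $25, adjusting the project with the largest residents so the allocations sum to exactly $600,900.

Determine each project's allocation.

Winslow Overpass: $86,925; Upper Corridor: $3,225; Hillcrest Reservoir: $108,225; North Interchange: $123,950; Bellamy Pavilion: $278,575

Residents total: 8,551.
Unrounded shares: Winslow Overpass 1,237/8,551 × $600,900 = 86,927.06; Upper Corridor 46/8,551 × $600,900 = 3,232.53; Hillcrest Reservoir 1,540/8,551 × $600,900 = 108,219.62; North Interchange 1,764/8,551 × $600,900 = 123,960.66; Bellamy Pavilion 3,964/8,551 × $600,900 = 278,560.12.
Rounded to nearest $25: Winslow Overpass $86,925; Upper Corridor $3,225; Hillcrest Reservoir $108,225; North Interchange $123,950; Bellamy Pavilion $278,550. Sum = $600,875.
Difference $600,900 − $600,875 = +$25 applied to largest residents (Bellamy Pavilion): Bellamy Pavilion becomes $278,575.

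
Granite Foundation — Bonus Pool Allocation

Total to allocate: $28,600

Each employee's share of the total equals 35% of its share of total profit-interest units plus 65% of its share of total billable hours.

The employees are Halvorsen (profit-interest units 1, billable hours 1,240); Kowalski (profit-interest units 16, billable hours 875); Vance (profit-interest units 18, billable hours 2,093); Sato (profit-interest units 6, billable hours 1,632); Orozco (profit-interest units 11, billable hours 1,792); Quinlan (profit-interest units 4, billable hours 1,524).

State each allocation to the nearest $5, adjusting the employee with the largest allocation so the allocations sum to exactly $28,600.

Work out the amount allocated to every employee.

Profit-interest units total 56; billable hours total 9,156.
Composite weights (35% profit-interest units + 65% billable hours): Halvorsen 0.0943; Kowalski 0.1621; Vance 0.2611; Sato 0.1534; Orozco 0.1960; Quinlan 0.1332.
Unrounded shares: Halvorsen 2,696.40; Kowalski 4,636.57; Vance 7,467.05; Sato 4,386.05; Orozco 5,604.66; Quinlan 3,809.27.
At nearest $5: Halvorsen $2,695; Kowalski $4,635; Vance $7,465; Sato $4,385; Orozco $5,605; Quinlan $3,810. Sum = $28,595.
Difference $28,600 − $28,595 = +$5 applied to largest allocation (Vance): Vance becomes $7,470.

Halvorsen: $2,695 | Kowalski: $4,635 | Vance: $7,470 | Sato: $4,385 | Orozco: $5,605 | Quinlan: $3,810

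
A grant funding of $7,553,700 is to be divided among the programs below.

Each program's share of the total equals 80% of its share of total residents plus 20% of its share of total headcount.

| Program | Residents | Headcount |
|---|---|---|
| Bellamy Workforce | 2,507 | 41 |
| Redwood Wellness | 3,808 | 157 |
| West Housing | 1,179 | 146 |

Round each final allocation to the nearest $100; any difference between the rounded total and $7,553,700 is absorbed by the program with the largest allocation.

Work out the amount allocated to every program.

Totals — residents 7,494, headcount 344.
Combined weights (80% residents + 20% headcount): Bellamy Workforce 0.2915; Redwood Wellness 0.4978; West Housing 0.2107.
Pro-rata amounts: Bellamy Workforce 2,201,636.49; Redwood Wellness 3,760,163.47; West Housing 1,591,900.05.
Rounded to nearest $100: Bellamy Workforce $2,201,600; Redwood Wellness $3,760,200; West Housing $1,591,900. Sum = $7,553,700.
Rounded total matches; no reconciliation needed.

Bellamy Workforce: $2,201,600; Redwood Wellness: $3,760,200; West Housing: $1,591,900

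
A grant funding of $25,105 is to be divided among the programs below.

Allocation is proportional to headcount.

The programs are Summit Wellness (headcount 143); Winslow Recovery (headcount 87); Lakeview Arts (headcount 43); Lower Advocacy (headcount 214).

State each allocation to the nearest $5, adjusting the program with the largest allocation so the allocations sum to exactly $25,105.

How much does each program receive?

Summit Wellness: $7,370; Winslow Recovery: $4,485; Lakeview Arts: $2,215; Lower Advocacy: $11,035

Total headcount = 487.
Unrounded shares: Summit Wellness 143/487 × $25,105 = 7,371.69; Winslow Recovery 87/487 × $25,105 = 4,484.88; Lakeview Arts 43/487 × $25,105 = 2,216.66; Lower Advocacy 214/487 × $25,105 = 11,031.77.
At nearest $5: Summit Wellness $7,370; Winslow Recovery $4,485; Lakeview Arts $2,215; Lower Advocacy $11,030. Sum = $25,100.
Difference $25,105 − $25,100 = +$5 applied to largest allocation (Lower Advocacy): Lower Advocacy becomes $11,035.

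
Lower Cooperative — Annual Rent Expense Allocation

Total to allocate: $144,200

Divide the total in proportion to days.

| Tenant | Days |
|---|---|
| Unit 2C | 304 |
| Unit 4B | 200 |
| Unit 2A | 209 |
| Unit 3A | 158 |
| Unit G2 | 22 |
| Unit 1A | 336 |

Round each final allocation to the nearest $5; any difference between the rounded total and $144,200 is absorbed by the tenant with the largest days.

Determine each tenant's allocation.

Unit 2C: $35,670 | Unit 4B: $23,465 | Unit 2A: $24,520 | Unit 3A: $18,540 | Unit G2: $2,580 | Unit 1A: $39,425

Combined days = 304 + 200 + 209 + 158 + 22 + 336 = 1,229.
Raw shares: Unit 2C 35,668.67; Unit 4B 23,466.23; Unit 2A 24,522.21; Unit 3A 18,538.32; Unit G2 2,581.29; Unit 1A 39,423.27.
After rounding ($5): Unit 2C $35,670; Unit 4B $23,465; Unit 2A $24,520; Unit 3A $18,540; Unit G2 $2,580; Unit 1A $39,425. Sum = $144,200.
No rounding difference to absorb.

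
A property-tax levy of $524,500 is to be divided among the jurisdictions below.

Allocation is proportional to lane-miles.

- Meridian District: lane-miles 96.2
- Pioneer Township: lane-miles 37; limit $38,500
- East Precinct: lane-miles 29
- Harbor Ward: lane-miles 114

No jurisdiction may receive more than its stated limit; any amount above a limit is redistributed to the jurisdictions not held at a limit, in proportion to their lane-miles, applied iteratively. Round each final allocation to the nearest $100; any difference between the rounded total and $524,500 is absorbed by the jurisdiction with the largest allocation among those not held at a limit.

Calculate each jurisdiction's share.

Lane-miles total: 276.2.
Pro-rata shares before constraints: Meridian District 182,682.48; Pioneer Township 70,262.49; East Precinct 55,070.60; Harbor Ward 216,484.43.
Capped: Pioneer Township ($38,500); balance $486,000 reallocated over remaining lane-miles 239.2.
Remaining shares: Meridian District 195,456.52 → $195,500; East Precinct 58,921.40 → $58,900; Harbor Ward 231,622.07 → $231,600.

Meridian District: $195,500 · Pioneer Township: $38,500 · East Precinct: $58,900 · Harbor Ward: $231,600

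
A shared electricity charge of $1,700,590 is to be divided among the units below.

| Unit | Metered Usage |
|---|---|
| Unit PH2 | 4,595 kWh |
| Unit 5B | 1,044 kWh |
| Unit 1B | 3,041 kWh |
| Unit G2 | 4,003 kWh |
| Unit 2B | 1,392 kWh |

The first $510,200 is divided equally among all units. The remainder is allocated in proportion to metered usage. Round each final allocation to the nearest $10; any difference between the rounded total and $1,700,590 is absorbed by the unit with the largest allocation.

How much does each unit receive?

Equal tier: $510,200 ÷ 5 = $102,040 apiece.
Remainder $1,190,390 by metered usage (total 14,075): Unit PH2 388,621.10 → $388,620; Unit 5B 88,296.07 → $88,300; Unit 1B 257,191.90 → $257,190; Unit G2 338,552.84 → $338,550; Unit 2B 117,728.09 → $117,730.
Totals: Unit PH2 $102,040 + $388,620 = $490,660; Unit 5B $102,040 + $88,300 = $190,340; Unit 1B $102,040 + $257,190 = $359,230; Unit G2 $102,040 + $338,550 = $440,590; Unit 2B $102,040 + $117,730 = $219,770.

Unit PH2: $490,660; Unit 5B: $190,340; Unit 1B: $359,230; Unit G2: $440,590; Unit 2B: $219,770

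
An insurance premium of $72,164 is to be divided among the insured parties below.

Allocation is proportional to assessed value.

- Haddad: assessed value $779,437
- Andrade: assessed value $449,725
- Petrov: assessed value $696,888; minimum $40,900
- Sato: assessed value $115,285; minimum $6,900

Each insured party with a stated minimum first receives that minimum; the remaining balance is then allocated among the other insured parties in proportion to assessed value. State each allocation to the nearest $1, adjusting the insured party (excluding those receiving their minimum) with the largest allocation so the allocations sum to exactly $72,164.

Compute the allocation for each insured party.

Haddad: $15,450 · Andrade: $8,914 · Petrov: $40,900 · Sato: $6,900

Guaranteed amounts: Petrov $40,900; Sato $6,900. Residual $24,364.
Residual split over remaining assessed value 1,229,162: Haddad 15,449.72 → $15,450; Andrade 8,914.28 → $8,914.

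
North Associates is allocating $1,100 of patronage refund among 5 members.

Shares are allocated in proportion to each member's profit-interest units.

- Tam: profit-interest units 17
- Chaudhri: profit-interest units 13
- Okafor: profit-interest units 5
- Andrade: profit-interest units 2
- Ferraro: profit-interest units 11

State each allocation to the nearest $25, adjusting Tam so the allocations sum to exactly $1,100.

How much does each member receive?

Tam: $375 | Chaudhri: $300 | Okafor: $125 | Andrade: $50 | Ferraro: $250

Sum of profit-interest units: 48.
Pro-rata amounts: Tam 17/48 × $1,100 = 389.58; Chaudhri 13/48 × $1,100 = 297.92; Okafor 5/48 × $1,100 = 114.58; Andrade 2/48 × $1,100 = 45.83; Ferraro 11/48 × $1,100 = 252.08.
After rounding ($25): Tam $400; Chaudhri $300; Okafor $125; Andrade $50; Ferraro $250. Sum = $1,125.
Difference $1,100 − $1,125 = −$25 applied to Tam: Tam becomes $375.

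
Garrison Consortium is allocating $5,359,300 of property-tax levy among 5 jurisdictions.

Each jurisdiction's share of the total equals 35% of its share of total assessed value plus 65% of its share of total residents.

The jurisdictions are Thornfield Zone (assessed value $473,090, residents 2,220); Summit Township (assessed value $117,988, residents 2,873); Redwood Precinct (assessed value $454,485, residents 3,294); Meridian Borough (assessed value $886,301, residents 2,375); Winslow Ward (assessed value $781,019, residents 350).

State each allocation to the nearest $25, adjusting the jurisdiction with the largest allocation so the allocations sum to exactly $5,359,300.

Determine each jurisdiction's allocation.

Assessed value total 2,712,883; residents total 11,112.
Combined weights (35% assessed value + 65% residents): Thornfield Zone 0.1909; Summit Township 0.1833; Redwood Precinct 0.2513; Meridian Borough 0.2533; Winslow Ward 0.1212.
Pro-rata amounts: Thornfield Zone 1,023,062.85; Summit Township 982,248.02; Redwood Precinct 1,346,891.41; Meridian Borough 1,357,358.81; Winslow Ward 649,738.91.
At nearest $25: Thornfield Zone $1,023,075; Summit Township $982,250; Redwood Precinct $1,346,900; Meridian Borough $1,357,350; Winslow Ward $649,750. Sum = $5,359,325.
Difference $5,359,300 − $5,359,325 = −$25 applied to largest allocation (Meridian Borough): Meridian Borough becomes $1,357,325.

Thornfield Zone: $1,023,075 | Summit Township: $982,250 | Redwood Precinct: $1,346,900 | Meridian Borough: $1,357,325 | Winslow Ward: $649,750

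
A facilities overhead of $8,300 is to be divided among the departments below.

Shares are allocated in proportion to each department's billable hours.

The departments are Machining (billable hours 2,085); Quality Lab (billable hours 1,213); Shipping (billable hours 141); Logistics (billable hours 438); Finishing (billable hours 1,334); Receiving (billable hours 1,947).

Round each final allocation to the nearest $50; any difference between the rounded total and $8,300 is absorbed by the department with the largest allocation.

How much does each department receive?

Machining: $2,450 · Quality Lab: $1,400 · Shipping: $150 · Logistics: $500 · Finishing: $1,550 · Receiving: $2,250

Combined billable hours = 7,158.
Raw shares: Machining 2,085/7,158 × $8,300 = 2,417.64; Quality Lab 1,213/7,158 × $8,300 = 1,406.52; Shipping 141/7,158 × $8,300 = 163.50; Logistics 438/7,158 × $8,300 = 507.88; Finishing 1,334/7,158 × $8,300 = 1,546.83; Receiving 1,947/7,158 × $8,300 = 2,257.63.
Rounded to nearest $50: Machining $2,400; Quality Lab $1,400; Shipping $150; Logistics $500; Finishing $1,550; Receiving $2,250. Sum = $8,250.
Difference $8,300 − $8,250 = +$50 applied to largest allocation (Machining): Machining becomes $2,450.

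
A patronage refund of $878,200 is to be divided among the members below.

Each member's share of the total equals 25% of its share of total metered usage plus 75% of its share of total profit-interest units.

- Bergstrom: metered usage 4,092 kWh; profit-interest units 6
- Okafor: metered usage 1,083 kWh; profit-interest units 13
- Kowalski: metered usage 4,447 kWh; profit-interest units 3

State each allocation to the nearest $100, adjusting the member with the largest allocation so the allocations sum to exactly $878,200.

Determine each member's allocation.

Bergstrom: $273,000 · Okafor: $413,900 · Kowalski: $191,300

Totals — metered usage 9,622, profit-interest units 22.
Combined weights (25% metered usage + 75% profit-interest units): Bergstrom 0.3109; Okafor 0.4713; Kowalski 0.2178.
Pro-rata amounts: Bergstrom 273,001.03; Okafor 413,913.63; Kowalski 191,285.34.
At nearest $100: Bergstrom $273,000; Okafor $413,900; Kowalski $191,300. Sum = $878,200.
Rounded total matches; no reconciliation needed.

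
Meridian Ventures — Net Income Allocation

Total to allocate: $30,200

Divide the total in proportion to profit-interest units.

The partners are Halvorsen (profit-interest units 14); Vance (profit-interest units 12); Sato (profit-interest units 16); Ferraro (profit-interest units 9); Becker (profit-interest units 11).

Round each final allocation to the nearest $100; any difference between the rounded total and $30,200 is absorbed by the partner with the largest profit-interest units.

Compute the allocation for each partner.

Sum of profit-interest units: 14 + 12 + 16 + 9 + 11 = 62.
Pro-rata amounts: Halvorsen 6,819.35; Vance 5,845.16; Sato 7,793.55; Ferraro 4,383.87; Becker 5,358.06.
Rounded to nearest $100: Halvorsen $6,800; Vance $5,800; Sato $7,800; Ferraro $4,400; Becker $5,400. Sum = $30,200.
No rounding difference to absorb.

Halvorsen: $6,800; Vance: $5,800; Sato: $7,800; Ferraro: $4,400; Becker: $5,400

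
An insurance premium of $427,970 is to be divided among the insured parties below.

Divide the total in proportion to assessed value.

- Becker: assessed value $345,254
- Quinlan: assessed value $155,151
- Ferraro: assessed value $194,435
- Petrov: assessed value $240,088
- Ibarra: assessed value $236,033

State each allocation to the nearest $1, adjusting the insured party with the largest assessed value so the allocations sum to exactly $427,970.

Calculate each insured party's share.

Becker: $126,185; Quinlan: $56,706; Ferraro: $71,063; Petrov: $87,749; Ibarra: $86,267

Assessed value total: 1,170,961.
Pro-rata amounts: Becker 345,254/1,170,961 × $427,970 = 126,185.55; Quinlan 155,151/1,170,961 × $427,970 = 56,705.54; Ferraro 194,435/1,170,961 × $427,970 = 71,063.29; Petrov 240,088/1,170,961 × $427,970 = 87,748.83; Ibarra 236,033/1,170,961 × $427,970 = 86,266.79.
Rounded to nearest $1: Becker $126,186; Quinlan $56,706; Ferraro $71,063; Petrov $87,749; Ibarra $86,267. Sum = $427,971.
Difference $427,970 − $427,971 = −$1 applied to largest assessed value (Becker): Becker becomes $126,185.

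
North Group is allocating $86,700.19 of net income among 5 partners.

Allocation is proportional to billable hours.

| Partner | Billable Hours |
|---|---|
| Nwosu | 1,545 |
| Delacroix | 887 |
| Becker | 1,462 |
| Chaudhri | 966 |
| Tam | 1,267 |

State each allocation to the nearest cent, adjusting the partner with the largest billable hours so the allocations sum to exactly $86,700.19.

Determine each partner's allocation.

Total billable hours = 1,545 + 887 + 1,462 + 966 + 1,267 = 6,127.
Raw shares: Nwosu 21,862.5418; Delacroix 12,551.5046; Becker 20,688.0493; Chaudhri 13,669.3951; Tam 17,928.6993.
Rounded to nearest cent: Nwosu $21,862.54; Delacroix $12,551.50; Becker $20,688.05; Chaudhri $13,669.40; Tam $17,928.70. Sum = $86,700.19.
Sum already equals the total — no adjustment.

Nwosu: $21,862.54 · Delacroix: $12,551.50 · Becker: $20,688.05 · Chaudhri: $13,669.40 · Tam: $17,928.70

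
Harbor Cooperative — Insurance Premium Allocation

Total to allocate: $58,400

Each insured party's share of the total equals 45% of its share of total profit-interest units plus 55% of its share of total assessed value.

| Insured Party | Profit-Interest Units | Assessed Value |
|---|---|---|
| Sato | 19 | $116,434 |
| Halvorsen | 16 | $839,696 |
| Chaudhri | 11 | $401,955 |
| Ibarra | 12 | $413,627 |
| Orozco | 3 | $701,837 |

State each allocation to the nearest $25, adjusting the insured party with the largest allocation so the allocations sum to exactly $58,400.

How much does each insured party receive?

Totals — profit-interest units 61, assessed value 2,473,549.
Composite weights (45% profit-interest units + 55% assessed value): Sato 0.1661; Halvorsen 0.3047; Chaudhri 0.1705; Ibarra 0.1805; Orozco 0.1782.
Unrounded shares: Sato 9,697.51; Halvorsen 17,796.90; Chaudhri 9,958.56; Ibarra 10,540.94; Orozco 10,406.09.
At nearest $25: Sato $9,700; Halvorsen $17,800; Chaudhri $9,950; Ibarra $10,550; Orozco $10,400. Sum = $58,400.
Rounded total matches; no reconciliation needed.

Sato: $9,700; Halvorsen: $17,800; Chaudhri: $9,950; Ibarra: $10,550; Orozco: $10,400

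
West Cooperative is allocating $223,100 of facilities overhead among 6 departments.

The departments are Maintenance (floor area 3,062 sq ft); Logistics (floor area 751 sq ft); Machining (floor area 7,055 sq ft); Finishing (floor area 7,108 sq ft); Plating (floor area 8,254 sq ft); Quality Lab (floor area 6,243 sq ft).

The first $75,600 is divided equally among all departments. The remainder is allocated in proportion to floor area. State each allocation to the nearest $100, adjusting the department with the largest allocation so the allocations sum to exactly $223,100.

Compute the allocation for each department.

Maintenance: $26,500 | Logistics: $16,000 | Machining: $44,600 | Finishing: $44,900 | Plating: $50,100 | Quality Lab: $41,000

$75,600 shared equally gives $12,600 per department.
Remainder $147,500 by floor area (total 32,473): Maintenance 13,908.32 → $13,900; Logistics 3,411.22 → $3,400; Machining 32,045.47 → $32,000; Finishing 32,286.21 → $32,300; Plating 37,491.61 → $37,500; Quality Lab 28,357.17 → $28,400.
Totals: Maintenance $12,600 + $13,900 = $26,500; Logistics $12,600 + $3,400 = $16,000; Machining $12,600 + $32,000 = $44,600; Finishing $12,600 + $32,300 = $44,900; Plating $12,600 + $37,500 = $50,100; Quality Lab $12,600 + $28,400 = $41,000.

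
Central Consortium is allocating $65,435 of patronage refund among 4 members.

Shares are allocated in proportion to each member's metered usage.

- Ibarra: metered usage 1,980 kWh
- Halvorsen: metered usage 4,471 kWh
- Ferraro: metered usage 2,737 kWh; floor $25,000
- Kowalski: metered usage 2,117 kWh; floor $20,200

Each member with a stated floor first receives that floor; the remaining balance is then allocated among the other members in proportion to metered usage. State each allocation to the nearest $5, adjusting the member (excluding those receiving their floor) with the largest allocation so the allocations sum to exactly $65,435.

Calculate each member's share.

Ibarra: $6,210 · Halvorsen: $14,025 · Ferraro: $25,000 · Kowalski: $20,200

Minimums first: Ferraro $25,000; Kowalski $20,200. Balance $20,235.
Balance split over remaining metered usage 6,451: Ibarra 6,210.71 → $6,210; Halvorsen 14,024.29 → $14,025.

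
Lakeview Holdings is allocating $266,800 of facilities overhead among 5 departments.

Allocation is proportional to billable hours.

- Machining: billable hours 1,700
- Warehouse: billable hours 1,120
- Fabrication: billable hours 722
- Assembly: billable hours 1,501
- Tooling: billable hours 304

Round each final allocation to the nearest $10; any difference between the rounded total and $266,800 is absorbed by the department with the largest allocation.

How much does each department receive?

Billable hours total: 5,347.
Proportional shares: Machining 1,700/5,347 × $266,800 = 84,825.14; Warehouse 1,120/5,347 × $266,800 = 55,884.80; Fabrication 722/5,347 × $266,800 = 36,025.73; Assembly 1,501/5,347 × $266,800 = 74,895.61; Tooling 304/5,347 × $266,800 = 15,168.73.
After rounding ($10): Machining $84,830; Warehouse $55,880; Fabrication $36,030; Assembly $74,900; Tooling $15,170. Sum = $266,810.
Difference $266,800 − $266,810 = −$10 applied to largest allocation (Machining): Machining becomes $84,820.

Machining: $84,820; Warehouse: $55,880; Fabrication: $36,030; Assembly: $74,900; Tooling: $15,170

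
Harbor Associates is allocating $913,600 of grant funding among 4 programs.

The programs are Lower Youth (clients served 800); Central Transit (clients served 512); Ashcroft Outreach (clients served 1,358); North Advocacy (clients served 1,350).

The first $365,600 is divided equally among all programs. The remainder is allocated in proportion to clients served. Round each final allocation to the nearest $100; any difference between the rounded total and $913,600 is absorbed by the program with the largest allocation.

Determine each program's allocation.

Equal tier: $365,600 ÷ 4 = $91,400 apiece.
Remainder $548,000 by clients served (total 4,020): Lower Youth 109,054.73 → $109,100; Central Transit 69,795.02 → $69,800; Ashcroft Outreach 185,120.40 → $185,100; North Advocacy 184,029.85 → $184,000.
Totals: Lower Youth $91,400 + $109,100 = $200,500; Central Transit $91,400 + $69,800 = $161,200; Ashcroft Outreach $91,400 + $185,100 = $276,500; North Advocacy $91,400 + $184,000 = $275,400.

Lower Youth: $200,500 | Central Transit: $161,200 | Ashcroft Outreach: $276,500 | North Advocacy: $275,400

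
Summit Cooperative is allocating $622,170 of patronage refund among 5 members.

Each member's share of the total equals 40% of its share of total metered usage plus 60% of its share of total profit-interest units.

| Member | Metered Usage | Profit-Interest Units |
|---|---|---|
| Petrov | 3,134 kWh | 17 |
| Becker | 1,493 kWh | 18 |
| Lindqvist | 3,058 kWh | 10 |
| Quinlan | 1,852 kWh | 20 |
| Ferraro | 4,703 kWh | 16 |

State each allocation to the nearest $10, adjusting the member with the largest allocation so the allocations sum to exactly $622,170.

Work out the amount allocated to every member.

Metered usage total 14,240; profit-interest units total 81.
Composite weights (40% metered usage + 60% profit-interest units): Petrov 0.2140; Becker 0.1753; Lindqvist 0.1600; Quinlan 0.2002; Ferraro 0.2506.
Raw shares: Petrov 133,119.27; Becker 109,048.69; Lindqvist 99,530.37; Quinlan 124,540.15; Ferraro 155,931.52.
Rounded to nearest $10: Petrov $133,120; Becker $109,050; Lindqvist $99,530; Quinlan $124,540; Ferraro $155,930. Sum = $622,170.
No rounding difference to absorb.

Petrov: $133,120; Becker: $109,050; Lindqvist: $99,530; Quinlan: $124,540; Ferraro: $155,930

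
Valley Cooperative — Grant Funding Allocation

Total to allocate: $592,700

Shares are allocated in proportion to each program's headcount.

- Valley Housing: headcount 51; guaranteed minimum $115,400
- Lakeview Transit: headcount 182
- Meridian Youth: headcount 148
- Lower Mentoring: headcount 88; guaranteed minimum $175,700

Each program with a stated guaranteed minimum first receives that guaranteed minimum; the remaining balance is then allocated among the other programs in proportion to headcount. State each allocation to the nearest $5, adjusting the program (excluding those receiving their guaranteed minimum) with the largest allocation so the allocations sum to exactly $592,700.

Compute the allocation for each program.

Valley Housing: $115,400; Lakeview Transit: $166,335; Meridian Youth: $135,265; Lower Mentoring: $175,700

Minimums first: Valley Housing $115,400; Lower Mentoring $175,700. Residual $301,600.
Residual split over remaining headcount 330: Lakeview Transit 166,336.97 → $166,335; Meridian Youth 135,263.03 → $135,265.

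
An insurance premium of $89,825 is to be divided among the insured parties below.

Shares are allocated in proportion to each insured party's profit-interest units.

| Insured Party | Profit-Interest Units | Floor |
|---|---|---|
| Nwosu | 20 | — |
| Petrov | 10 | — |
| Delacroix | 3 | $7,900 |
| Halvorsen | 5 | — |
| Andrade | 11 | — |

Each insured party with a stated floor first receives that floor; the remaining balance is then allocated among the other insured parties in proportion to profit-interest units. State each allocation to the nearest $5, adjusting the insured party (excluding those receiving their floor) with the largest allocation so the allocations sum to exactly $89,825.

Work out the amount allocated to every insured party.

Nwosu: $35,620 | Petrov: $17,810 | Delacroix: $7,900 | Halvorsen: $8,905 | Andrade: $19,590

Minimums first: Delacroix $7,900. Residual $81,925.
Residual split over remaining profit-interest units 46: Nwosu 35,619.57 → $35,620; Petrov 17,809.78 → $17,810; Halvorsen 8,904.89 → $8,905; Andrade 19,590.76 → $19,590.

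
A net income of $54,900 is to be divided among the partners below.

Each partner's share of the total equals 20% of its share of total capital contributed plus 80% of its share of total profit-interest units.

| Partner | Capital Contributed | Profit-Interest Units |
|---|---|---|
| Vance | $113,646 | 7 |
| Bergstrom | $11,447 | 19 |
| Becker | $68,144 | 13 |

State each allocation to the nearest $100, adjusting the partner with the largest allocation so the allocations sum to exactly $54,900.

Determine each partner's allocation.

Totals — capital contributed 193,237, profit-interest units 39.
Composite weights (20% capital contributed + 80% profit-interest units): Vance 0.2612; Bergstrom 0.4016; Becker 0.3372.
Proportional shares: Vance 14,340.60; Bergstrom 22,047.36; Becker 18,512.04.
At nearest $100: Vance $14,300; Bergstrom $22,000; Becker $18,500. Sum = $54,800.
Difference $54,900 − $54,800 = +$100 applied to largest allocation (Bergstrom): Bergstrom becomes $22,100.

Vance: $14,300 · Bergstrom: $22,100 · Becker: $18,500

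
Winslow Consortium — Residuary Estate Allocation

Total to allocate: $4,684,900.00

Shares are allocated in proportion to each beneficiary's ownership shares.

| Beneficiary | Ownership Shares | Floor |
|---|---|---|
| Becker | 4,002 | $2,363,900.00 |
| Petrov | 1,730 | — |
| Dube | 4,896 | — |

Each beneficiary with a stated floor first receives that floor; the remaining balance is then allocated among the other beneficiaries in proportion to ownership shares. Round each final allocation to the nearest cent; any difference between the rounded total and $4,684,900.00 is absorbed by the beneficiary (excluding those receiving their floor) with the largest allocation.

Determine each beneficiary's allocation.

Becker: $2,363,900.00; Petrov: $605,996.08; Dube: $1,715,003.92

Fund the minimums — Becker $2,363,900.00. Residual $2,321,000.00.
Residual split over remaining ownership shares 6,626: Petrov 605,996.0761 → $605,996.08; Dube 1,715,003.9239 → $1,715,003.92.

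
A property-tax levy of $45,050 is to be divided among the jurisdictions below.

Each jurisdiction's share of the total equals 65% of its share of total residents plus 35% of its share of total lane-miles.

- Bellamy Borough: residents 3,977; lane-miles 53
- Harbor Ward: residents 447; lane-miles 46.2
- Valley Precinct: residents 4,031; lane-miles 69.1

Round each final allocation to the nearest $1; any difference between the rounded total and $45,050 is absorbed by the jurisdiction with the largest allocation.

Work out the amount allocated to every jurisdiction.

Bellamy Borough: $18,739 · Harbor Ward: $5,876 · Valley Precinct: $20,435

Totals — residents 8,455, lane-miles 168.3.
Blended shares (65% residents + 35% lane-miles): Bellamy Borough 0.4160; Harbor Ward 0.1304; Valley Precinct 0.4536.
Raw shares: Bellamy Borough 18,739.09; Harbor Ward 5,876.44; Valley Precinct 20,434.47.
Rounded to nearest $1: Bellamy Borough $18,739; Harbor Ward $5,876; Valley Precinct $20,434. Sum = $45,049.
Difference $45,050 − $45,049 = +$1 applied to largest allocation (Valley Precinct): Valley Precinct becomes $20,435.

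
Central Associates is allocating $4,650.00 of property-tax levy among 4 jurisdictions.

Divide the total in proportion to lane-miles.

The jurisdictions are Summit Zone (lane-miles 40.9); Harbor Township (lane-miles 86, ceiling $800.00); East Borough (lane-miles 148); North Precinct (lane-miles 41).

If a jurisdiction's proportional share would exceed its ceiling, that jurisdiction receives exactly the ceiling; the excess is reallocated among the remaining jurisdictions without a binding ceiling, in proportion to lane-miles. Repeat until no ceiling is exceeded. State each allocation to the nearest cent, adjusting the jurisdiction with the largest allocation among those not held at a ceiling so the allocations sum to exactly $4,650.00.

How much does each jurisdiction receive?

Combined lane-miles = 315.9.
Proportional shares (ignoring caps): Summit Zone 602.0418; Harbor Township 1,265.9069; East Borough 2,178.5375; North Precinct 603.5138.
Cap binds for Harbor Township ($800.00); balance $3,850.00 reallocated over remaining lane-miles 229.9.
Shares after redistribution: Summit Zone 684.9282 → $684.93; East Borough 2,478.4689 → $2,478.47; North Precinct 686.6029 → $686.60.

Summit Zone: $684.93 · Harbor Township: $800.00 · East Borough: $2,478.47 · North Precinct: $686.60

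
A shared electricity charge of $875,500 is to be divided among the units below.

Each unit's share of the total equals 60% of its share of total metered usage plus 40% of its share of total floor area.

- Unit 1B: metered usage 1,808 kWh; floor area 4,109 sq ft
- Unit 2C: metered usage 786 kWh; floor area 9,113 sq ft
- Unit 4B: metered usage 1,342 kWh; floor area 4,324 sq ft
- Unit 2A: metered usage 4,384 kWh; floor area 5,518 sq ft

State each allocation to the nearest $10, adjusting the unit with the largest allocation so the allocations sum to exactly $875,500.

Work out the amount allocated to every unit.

Totals — metered usage 8,320, floor area 23,064.
Combined weights (60% metered usage + 40% floor area): Unit 1B 0.2016; Unit 2C 0.2147; Unit 4B 0.1718; Unit 2A 0.4119.
Unrounded shares: Unit 1B 176,542.11; Unit 2C 187,996.00; Unit 4B 150,384.79; Unit 2A 360,577.10.
At nearest $10: Unit 1B $176,540; Unit 2C $188,000; Unit 4B $150,380; Unit 2A $360,580. Sum = $875,500.
Sum already equals the total — no adjustment.

Unit 1B: $176,540 · Unit 2C: $188,000 · Unit 4B: $150,380 · Unit 2A: $360,580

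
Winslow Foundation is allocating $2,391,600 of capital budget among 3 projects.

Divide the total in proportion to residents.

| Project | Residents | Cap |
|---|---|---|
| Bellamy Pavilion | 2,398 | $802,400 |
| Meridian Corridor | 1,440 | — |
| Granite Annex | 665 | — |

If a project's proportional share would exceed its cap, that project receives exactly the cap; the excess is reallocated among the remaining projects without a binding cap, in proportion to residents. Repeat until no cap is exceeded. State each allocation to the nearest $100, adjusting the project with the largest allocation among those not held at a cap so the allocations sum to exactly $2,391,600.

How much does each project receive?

Total residents = 4,503.
Pro-rata shares before constraints: Bellamy Pavilion 1,273,607.99; Meridian Corridor 764,802.13; Granite Annex 353,189.87.
Capped: Bellamy Pavilion ($802,400); remaining pool $1,589,200 reallocated over remaining residents 2,105.
Redistributed shares: Meridian Corridor 1,087,148.69 → $1,087,100; Granite Annex 502,051.31 → $502,100.

Bellamy Pavilion: $802,400; Meridian Corridor: $1,087,100; Granite Annex: $502,100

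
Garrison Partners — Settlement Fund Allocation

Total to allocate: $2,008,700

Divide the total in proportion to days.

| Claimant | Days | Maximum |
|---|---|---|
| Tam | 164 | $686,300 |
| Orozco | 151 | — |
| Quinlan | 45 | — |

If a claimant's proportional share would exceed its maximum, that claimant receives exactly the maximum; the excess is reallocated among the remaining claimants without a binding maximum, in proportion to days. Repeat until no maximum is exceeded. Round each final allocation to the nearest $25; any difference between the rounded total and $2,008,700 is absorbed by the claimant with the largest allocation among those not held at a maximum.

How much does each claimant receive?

Days total: 360.
Unconstrained shares: Tam 915,074.44; Orozco 842,538.06; Quinlan 251,087.50.
Held at cap: Tam ($686,300); balance $1,322,400 reallocated over remaining days 196.
Shares after redistribution: Orozco 1,018,787.76 → $1,018,800; Quinlan 303,612.24 → $303,600.

Tam: $686,300 · Orozco: $1,018,800 · Quinlan: $303,600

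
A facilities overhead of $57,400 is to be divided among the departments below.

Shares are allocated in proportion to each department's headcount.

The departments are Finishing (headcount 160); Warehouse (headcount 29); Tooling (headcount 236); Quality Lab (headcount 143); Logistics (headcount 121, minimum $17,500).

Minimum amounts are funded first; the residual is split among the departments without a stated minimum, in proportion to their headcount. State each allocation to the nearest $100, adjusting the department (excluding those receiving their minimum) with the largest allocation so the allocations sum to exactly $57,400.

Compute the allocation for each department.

Finishing: $11,200; Warehouse: $2,000; Tooling: $16,700; Quality Lab: $10,000; Logistics: $17,500

Minimums first: Logistics $17,500. Residual $39,900.
Residual split over remaining headcount 568: Finishing 11,239.44 → $11,200; Warehouse 2,037.15 → $2,000; Tooling 16,578.17 → $16,600; Quality Lab 10,045.25 → $10,000.
Rounding difference +$100 applied to Tooling → $16,700.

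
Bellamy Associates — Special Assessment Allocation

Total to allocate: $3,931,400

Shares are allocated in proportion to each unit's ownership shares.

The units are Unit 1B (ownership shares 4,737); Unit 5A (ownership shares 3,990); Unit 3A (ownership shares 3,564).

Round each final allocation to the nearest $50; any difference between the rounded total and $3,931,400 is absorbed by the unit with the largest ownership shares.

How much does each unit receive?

Sum of ownership shares: 4,737 + 3,990 + 3,564 = 12,291.
Proportional shares: Unit 1B 1,515,177.11; Unit 5A 1,276,241.64; Unit 3A 1,139,981.25.
Rounded to nearest $50: Unit 1B $1,515,200; Unit 5A $1,276,250; Unit 3A $1,140,000. Sum = $3,931,450.
Difference $3,931,400 − $3,931,450 = −$50 applied to largest ownership shares (Unit 1B): Unit 1B becomes $1,515,150.

Unit 1B: $1,515,150 · Unit 5A: $1,276,250 · Unit 3A: $1,140,000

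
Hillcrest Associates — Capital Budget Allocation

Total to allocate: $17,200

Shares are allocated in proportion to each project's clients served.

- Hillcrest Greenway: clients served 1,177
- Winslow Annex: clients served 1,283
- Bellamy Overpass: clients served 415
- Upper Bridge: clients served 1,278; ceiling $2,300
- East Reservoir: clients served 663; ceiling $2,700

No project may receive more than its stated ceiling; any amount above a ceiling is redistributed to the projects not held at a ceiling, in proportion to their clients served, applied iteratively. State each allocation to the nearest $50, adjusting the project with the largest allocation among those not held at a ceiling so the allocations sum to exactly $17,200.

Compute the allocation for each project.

Combined clients served = 4,816.
Pro-rata shares before constraints: Hillcrest Greenway 4,203.57; Winslow Annex 4,582.14; Bellamy Overpass 1,482.14; Upper Bridge 4,564.29; East Reservoir 2,367.86.
Cap binds for Upper Bridge ($2,300); remaining pool $14,900 reallocated over remaining clients served 3,538.
Cap binds for East Reservoir ($2,700); remaining pool $12,200 reallocated over remaining clients served 2,875.
Shares after redistribution: Hillcrest Greenway 4,994.57 → $5,000; Winslow Annex 5,444.38 → $5,450; Bellamy Overpass 1,761.04 → $1,750.

Hillcrest Greenway: $5,000 | Winslow Annex: $5,450 | Bellamy Overpass: $1,750 | Upper Bridge: $2,300 | East Reservoir: $2,700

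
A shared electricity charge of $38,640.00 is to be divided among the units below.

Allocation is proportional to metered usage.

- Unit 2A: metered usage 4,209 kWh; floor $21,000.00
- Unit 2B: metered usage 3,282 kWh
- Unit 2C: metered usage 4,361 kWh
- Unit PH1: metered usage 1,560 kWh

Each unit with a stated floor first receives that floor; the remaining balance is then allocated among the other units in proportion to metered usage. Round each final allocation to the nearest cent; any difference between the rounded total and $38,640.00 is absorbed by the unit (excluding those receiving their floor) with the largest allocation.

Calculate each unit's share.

Unit 2A: $21,000.00 · Unit 2B: $6,290.83 · Unit 2C: $8,359.01 · Unit PH1: $2,990.16

Guaranteed amounts: Unit 2A $21,000.00. Balance $17,640.00.
Balance split over remaining metered usage 9,203: Unit 2B 6,290.8269 → $6,290.83; Unit 2C 8,359.0177 → $8,359.02; Unit PH1 2,990.1554 → $2,990.16.
Rounding difference −$0.01 applied to Unit 2C → $8,359.01.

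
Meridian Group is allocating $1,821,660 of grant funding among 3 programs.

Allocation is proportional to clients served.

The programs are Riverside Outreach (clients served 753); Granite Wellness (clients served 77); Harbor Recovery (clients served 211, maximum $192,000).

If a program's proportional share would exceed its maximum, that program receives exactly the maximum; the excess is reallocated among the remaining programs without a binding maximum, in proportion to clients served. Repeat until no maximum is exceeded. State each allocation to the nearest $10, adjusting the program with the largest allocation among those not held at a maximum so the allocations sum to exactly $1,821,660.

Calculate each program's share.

Sum of clients served: 1,041.
Unconstrained shares: Riverside Outreach 1,317,684.90; Granite Wellness 134,743.34; Harbor Recovery 369,231.76.
Cap binds for Harbor Recovery ($192,000); balance $1,629,660 reallocated over remaining clients served 830.
Redistributed shares: Riverside Outreach 1,478,474.67 → $1,478,470; Granite Wellness 151,185.33 → $151,190.

Riverside Outreach: $1,478,470 · Granite Wellness: $151,190 · Harbor Recovery: $192,000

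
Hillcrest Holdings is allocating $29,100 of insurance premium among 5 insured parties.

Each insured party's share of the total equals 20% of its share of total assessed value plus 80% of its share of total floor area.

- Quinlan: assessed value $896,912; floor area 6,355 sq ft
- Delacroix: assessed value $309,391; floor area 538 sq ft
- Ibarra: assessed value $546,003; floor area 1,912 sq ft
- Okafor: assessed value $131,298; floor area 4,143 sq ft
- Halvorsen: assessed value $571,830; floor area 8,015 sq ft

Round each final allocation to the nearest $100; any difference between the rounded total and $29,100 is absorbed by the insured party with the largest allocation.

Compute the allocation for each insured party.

Totals — assessed value 2,455,434, floor area 20,963.
Blended shares (20% assessed value + 80% floor area): Quinlan 0.3156; Delacroix 0.0457; Ibarra 0.1174; Okafor 0.1688; Halvorsen 0.3524.
Raw shares: Quinlan 9,183.31; Delacroix 1,330.80; Ibarra 3,417.49; Okafor 4,912.13; Halvorsen 10,256.26.
At nearest $100: Quinlan $9,200; Delacroix $1,300; Ibarra $3,400; Okafor $4,900; Halvorsen $10,300. Sum = $29,100.
Rounded total matches; no reconciliation needed.

Quinlan: $9,200 · Delacroix: $1,300 · Ibarra: $3,400 · Okafor: $4,900 · Halvorsen: $10,300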